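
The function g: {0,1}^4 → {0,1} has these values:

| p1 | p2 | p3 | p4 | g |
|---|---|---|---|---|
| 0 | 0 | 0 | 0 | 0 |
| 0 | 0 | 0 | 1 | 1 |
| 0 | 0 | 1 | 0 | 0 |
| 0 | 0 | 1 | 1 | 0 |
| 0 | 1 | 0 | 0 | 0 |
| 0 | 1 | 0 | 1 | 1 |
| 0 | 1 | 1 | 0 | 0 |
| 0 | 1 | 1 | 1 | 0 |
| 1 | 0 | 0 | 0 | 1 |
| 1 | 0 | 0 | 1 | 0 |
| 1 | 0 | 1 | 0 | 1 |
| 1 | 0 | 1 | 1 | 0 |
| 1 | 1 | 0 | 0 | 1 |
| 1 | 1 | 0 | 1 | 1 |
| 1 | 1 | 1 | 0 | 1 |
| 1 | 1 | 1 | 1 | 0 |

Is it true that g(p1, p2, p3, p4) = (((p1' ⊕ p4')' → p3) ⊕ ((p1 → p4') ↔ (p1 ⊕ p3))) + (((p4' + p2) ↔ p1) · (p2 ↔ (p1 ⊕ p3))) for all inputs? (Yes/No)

Test each input against both g and the formula:
  p1=0, p2=0, p3=0, p4=0: formula gives 0, g = 0 ✓
  p1=0, p2=0, p3=0, p4=1: formula gives 1, g = 1 ✓
  p1=0, p2=0, p3=1, p4=0: formula gives 0, g = 0 ✓
  p1=0, p2=0, p3=1, p4=1: formula gives 0, g = 0 ✓
  …
  p1=1, p2=0, p3=0, p4=0: formula gives 0, but g = 1 ✗
Since they disagree at (1,0,0,0), the expression is not a correct formula for g.

No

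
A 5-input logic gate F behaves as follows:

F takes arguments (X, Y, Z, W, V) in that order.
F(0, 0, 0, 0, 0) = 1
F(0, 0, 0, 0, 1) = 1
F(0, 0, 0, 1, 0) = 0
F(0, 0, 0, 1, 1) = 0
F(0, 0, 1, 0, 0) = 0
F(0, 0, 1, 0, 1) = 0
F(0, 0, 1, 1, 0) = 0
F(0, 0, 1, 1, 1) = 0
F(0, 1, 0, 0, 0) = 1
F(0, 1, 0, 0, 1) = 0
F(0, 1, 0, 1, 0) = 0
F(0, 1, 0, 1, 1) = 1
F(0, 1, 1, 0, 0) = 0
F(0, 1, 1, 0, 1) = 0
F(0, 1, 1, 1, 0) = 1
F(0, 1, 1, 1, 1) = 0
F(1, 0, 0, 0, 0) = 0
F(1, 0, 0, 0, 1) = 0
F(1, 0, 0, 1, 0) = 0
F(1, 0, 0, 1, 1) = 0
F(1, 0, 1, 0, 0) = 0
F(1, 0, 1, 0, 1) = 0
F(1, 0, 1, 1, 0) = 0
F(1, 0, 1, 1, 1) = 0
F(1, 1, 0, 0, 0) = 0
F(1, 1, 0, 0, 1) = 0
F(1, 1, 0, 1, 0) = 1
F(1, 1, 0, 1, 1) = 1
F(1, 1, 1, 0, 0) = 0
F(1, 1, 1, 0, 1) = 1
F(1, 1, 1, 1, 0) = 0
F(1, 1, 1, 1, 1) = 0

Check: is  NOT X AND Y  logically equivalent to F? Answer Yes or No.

Test each input against both F and the formula:
  X=0, Y=0, Z=0, W=0, V=0: formula gives 0, but F = 1 ✗
Row (0,0,0,0,0) is a counterexample, so the formula is not equivalent to F.

No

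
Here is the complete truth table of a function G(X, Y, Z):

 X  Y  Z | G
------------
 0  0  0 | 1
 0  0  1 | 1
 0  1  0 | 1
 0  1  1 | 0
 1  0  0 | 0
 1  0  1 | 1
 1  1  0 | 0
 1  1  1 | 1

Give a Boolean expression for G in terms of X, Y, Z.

G(X, Y, Z) = ((((X' · Y) · Z) + ((X · Y') · Z')) + ((X · Y) · Z'))'

G is 0 on only 3 rows — (0,1,1), (1,0,0), (1,1,0). Writing each as a minterm (¬X·Y·Z, X·¬Y·¬Z, X·Y·¬Z) and OR-ing them characterizes exactly where G=0, so G is the negation of that disjunction.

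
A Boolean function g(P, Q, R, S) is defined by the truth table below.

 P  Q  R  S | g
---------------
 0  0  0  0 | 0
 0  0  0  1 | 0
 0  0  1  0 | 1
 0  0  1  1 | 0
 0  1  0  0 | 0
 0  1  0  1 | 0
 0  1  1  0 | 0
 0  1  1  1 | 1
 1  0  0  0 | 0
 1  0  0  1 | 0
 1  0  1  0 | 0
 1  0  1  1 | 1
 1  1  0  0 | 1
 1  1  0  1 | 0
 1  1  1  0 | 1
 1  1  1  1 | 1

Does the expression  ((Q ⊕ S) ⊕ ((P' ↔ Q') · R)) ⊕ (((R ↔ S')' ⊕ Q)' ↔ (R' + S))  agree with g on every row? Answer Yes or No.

No

Check the formula against g row by row:
  P=0, Q=0, R=0, S=0: formula gives 0, g = 0 ✓
  P=0, Q=0, R=0, S=1: formula gives 0, g = 0 ✓
  P=0, Q=0, R=1, S=0: formula gives 1, g = 1 ✓
  P=0, Q=0, R=1, S=1: formula gives 0, g = 0 ✓
  …
  P=1, Q=1, R=0, S=0: formula gives 0, but g = 1 ✗
Row (1,1,0,0) is a counterexample, so the formula is not equivalent to g.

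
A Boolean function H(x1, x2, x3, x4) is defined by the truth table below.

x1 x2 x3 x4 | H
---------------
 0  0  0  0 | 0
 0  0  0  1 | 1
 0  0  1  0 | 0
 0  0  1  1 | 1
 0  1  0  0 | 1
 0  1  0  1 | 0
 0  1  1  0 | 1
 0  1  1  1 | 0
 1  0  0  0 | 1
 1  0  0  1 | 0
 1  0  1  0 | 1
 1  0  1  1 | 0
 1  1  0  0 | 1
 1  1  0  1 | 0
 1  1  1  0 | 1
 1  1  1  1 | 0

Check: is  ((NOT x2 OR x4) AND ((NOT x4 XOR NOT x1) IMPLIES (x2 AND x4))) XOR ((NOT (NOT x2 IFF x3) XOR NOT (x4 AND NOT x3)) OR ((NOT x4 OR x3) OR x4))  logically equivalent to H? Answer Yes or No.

Evaluate ((NOT x2 OR x4) AND ((NOT x4 XOR NOT x1) IMPLIES (x2 AND x4))) XOR ((NOT (NOT x2 IFF x3) XOR NOT (x4 AND NOT x3)) OR ((NOT x4 OR x3) OR x4)) on each row and compare to H:
  x1=0, x2=0, x3=0, x4=0: formula gives 0, H = 0 ✓
  x1=0, x2=0, x3=0, x4=1: formula gives 1, H = 1 ✓
  x1=0, x2=0, x3=1, x4=0: formula gives 0, H = 0 ✓
  x1=0, x2=0, x3=1, x4=1: formula gives 1, H = 1 ✓
  …and likewise for the remaining 12 rows.
All 16 rows match — the expression computes H exactly.

Yes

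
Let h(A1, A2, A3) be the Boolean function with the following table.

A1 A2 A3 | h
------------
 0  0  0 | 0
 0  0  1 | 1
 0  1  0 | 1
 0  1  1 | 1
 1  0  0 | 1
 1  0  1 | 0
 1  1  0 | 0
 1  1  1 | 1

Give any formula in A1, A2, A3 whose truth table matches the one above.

h(A1, A2, A3) = ((((A1' · A2') · A3') + ((A1 · A2') · A3)) + ((A1 · A2) · A3'))'

h is 0 on only 3 rows — (0,0,0), (1,0,1), (1,1,0). Writing each as a minterm (¬A1·¬A2·¬A3, A1·¬A2·A3, A1·A2·¬A3) and OR-ing them characterizes exactly where h=0, so h is the negation of that disjunction.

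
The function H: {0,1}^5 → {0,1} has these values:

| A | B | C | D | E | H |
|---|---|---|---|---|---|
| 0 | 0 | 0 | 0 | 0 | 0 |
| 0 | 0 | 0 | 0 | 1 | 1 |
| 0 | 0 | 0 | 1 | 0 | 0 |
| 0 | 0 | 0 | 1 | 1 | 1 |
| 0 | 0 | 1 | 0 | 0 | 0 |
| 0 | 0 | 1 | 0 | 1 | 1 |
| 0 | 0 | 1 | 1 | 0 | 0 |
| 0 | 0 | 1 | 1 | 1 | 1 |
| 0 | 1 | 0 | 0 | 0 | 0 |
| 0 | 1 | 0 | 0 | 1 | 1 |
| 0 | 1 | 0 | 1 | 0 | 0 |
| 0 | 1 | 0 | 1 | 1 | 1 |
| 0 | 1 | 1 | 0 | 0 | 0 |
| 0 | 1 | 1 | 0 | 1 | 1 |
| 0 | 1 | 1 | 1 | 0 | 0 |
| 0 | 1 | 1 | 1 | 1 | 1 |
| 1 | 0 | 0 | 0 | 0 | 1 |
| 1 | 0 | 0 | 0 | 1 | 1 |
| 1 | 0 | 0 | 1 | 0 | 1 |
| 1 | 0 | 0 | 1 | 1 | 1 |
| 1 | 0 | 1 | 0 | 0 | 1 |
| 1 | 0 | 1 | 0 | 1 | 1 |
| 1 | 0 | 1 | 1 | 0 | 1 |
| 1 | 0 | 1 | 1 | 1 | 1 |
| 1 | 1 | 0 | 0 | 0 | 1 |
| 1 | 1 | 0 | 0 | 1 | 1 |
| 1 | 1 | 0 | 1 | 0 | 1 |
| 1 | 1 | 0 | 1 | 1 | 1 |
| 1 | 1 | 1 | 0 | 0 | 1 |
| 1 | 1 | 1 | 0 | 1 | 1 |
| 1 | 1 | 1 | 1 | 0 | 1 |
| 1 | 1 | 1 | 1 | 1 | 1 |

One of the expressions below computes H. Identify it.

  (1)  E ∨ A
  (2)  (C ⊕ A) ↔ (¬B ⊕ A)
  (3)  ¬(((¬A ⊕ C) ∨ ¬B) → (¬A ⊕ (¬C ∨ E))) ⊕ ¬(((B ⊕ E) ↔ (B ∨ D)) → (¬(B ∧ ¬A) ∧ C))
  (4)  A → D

1

(2) disagrees with H on (0,0,0,0,1) (formula → 0, table → 1); rule it out.
(3) disagrees with H on (0,0,0,1,0) (formula → 1, table → 0); rule it out.
(4) disagrees with H on (0,0,0,0,0) (formula → 1, table → 0); rule it out.
Only (1) survives; checking it on all 32 rows confirms it matches H.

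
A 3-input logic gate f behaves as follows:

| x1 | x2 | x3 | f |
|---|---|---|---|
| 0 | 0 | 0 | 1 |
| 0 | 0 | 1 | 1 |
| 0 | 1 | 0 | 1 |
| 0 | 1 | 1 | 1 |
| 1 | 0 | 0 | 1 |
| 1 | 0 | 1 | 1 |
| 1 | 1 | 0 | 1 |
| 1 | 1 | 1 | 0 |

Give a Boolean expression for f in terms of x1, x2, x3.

f(x1, x2, x3) = ¬((x1 ∧ x2) ∧ x3)

The output is 0 only when every input is 1 — NAND of all inputs.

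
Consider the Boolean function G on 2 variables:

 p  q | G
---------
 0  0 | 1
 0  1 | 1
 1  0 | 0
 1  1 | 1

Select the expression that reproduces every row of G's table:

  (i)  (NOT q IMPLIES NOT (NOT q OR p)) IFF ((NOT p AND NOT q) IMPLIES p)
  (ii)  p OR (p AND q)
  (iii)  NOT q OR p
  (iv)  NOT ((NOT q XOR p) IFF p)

(ii) fails at (0,0): the formula yields 0, G is 1.
(iii) fails at (0,1): the formula yields 0, G is 1.
(iv) fails at (0,1): the formula yields 0, G is 1.
Only (i) survives; checking it on all 4 rows confirms it matches G.

i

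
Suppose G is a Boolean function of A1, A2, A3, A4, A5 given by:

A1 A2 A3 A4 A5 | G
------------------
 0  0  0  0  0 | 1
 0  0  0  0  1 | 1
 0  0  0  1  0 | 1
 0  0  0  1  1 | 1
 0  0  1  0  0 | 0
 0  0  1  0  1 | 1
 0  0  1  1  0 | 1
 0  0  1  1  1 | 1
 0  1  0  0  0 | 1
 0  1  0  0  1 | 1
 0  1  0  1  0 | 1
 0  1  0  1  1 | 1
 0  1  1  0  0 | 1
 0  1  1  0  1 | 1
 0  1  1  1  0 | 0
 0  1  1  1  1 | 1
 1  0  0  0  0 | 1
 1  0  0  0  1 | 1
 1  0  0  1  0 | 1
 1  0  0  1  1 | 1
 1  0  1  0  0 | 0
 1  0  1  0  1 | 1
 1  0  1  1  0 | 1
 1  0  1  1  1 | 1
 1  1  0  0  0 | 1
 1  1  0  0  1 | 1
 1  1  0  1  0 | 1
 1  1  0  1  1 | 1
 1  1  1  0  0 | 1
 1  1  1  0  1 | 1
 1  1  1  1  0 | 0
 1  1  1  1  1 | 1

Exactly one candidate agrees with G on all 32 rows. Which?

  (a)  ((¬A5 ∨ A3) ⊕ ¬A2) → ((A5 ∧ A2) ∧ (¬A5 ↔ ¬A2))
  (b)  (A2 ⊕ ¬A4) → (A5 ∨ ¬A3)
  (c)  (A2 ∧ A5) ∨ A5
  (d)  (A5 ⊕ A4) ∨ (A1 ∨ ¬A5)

(a) fails at (0,0,0,0,1): the formula yields 0, G is 1.
(c) fails at (0,0,0,0,0): the formula yields 0, G is 1.
(d) fails at (0,0,0,1,1): the formula yields 0, G is 1.
(b) is the remaining candidate, and it agrees with G on all 32 inputs.

b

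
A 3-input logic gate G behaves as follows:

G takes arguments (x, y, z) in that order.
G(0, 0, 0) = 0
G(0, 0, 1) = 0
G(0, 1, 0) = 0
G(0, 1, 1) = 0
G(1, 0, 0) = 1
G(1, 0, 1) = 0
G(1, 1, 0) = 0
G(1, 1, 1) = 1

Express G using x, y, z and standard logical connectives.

Collect the rows where G=1 — (1,0,0), (1,1,1) — and write one minterm per row: x·¬y·¬z, x·y·z. Their union (logical OR) reproduces the table exactly.

G(x, y, z) = ((x · y') · z') + ((x · y) · z)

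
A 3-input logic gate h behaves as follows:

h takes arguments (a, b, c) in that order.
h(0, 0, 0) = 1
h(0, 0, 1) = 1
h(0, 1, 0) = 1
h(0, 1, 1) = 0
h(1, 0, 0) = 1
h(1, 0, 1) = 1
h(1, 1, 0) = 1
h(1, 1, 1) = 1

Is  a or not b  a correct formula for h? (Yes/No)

Test each input against both h and the formula:
  a=0, b=0, c=0: formula gives 1, h = 1 ✓
  a=0, b=0, c=1: formula gives 1, h = 1 ✓
  a=0, b=1, c=0: formula gives 0, but h = 1 ✗
Row (0,1,0) is a counterexample, so the formula is not equivalent to h.

No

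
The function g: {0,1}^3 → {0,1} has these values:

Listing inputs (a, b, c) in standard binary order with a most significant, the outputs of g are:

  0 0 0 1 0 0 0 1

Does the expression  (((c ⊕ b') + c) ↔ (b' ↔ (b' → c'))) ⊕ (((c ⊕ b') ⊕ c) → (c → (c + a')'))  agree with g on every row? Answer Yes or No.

Check the formula against g row by row:
  a=0, b=0, c=0: formula gives 0, g = 0 ✓
  a=0, b=0, c=1: formula gives 0, g = 0 ✓
  a=0, b=1, c=0: formula gives 0, g = 0 ✓
  a=0, b=1, c=1: formula gives 1, g = 1 ✓
  a=1, b=0, c=0: formula gives 0, g = 0 ✓
  … (the remaining 3 rows also agree.)
No disagreement on any input; they are logically equivalent.

Yes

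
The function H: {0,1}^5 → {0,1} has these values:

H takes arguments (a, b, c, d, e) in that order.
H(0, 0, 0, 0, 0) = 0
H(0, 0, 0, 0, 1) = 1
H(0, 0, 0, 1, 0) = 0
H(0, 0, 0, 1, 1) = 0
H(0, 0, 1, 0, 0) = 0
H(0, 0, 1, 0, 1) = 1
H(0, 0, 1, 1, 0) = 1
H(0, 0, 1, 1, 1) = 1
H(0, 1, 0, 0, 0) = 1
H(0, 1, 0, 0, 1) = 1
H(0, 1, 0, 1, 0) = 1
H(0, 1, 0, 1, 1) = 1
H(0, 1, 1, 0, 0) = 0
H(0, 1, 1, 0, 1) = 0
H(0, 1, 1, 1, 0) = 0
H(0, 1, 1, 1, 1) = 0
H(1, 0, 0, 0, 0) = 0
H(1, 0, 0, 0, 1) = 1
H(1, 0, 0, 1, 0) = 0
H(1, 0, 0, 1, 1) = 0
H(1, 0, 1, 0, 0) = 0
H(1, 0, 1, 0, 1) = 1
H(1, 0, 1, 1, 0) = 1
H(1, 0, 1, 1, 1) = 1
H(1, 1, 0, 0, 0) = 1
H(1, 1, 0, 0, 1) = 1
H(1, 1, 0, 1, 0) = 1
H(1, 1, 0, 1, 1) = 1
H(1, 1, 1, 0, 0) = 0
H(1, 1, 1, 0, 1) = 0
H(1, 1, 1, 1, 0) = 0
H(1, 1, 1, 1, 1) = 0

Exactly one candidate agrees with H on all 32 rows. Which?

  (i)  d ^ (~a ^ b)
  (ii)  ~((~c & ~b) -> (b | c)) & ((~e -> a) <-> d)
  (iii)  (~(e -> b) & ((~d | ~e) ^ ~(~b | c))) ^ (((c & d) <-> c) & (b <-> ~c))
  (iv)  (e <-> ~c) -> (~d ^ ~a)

iii

(i) disagrees with H on (0,0,0,0,0) (formula → 1, table → 0); rule it out.
(ii) disagrees with H on (0,0,0,0,0) (formula → 1, table → 0); rule it out.
(iv) disagrees with H on (0,0,0,0,0) (formula → 1, table → 0); rule it out.
Only (iii) survives; checking it on all 32 rows confirms it matches H.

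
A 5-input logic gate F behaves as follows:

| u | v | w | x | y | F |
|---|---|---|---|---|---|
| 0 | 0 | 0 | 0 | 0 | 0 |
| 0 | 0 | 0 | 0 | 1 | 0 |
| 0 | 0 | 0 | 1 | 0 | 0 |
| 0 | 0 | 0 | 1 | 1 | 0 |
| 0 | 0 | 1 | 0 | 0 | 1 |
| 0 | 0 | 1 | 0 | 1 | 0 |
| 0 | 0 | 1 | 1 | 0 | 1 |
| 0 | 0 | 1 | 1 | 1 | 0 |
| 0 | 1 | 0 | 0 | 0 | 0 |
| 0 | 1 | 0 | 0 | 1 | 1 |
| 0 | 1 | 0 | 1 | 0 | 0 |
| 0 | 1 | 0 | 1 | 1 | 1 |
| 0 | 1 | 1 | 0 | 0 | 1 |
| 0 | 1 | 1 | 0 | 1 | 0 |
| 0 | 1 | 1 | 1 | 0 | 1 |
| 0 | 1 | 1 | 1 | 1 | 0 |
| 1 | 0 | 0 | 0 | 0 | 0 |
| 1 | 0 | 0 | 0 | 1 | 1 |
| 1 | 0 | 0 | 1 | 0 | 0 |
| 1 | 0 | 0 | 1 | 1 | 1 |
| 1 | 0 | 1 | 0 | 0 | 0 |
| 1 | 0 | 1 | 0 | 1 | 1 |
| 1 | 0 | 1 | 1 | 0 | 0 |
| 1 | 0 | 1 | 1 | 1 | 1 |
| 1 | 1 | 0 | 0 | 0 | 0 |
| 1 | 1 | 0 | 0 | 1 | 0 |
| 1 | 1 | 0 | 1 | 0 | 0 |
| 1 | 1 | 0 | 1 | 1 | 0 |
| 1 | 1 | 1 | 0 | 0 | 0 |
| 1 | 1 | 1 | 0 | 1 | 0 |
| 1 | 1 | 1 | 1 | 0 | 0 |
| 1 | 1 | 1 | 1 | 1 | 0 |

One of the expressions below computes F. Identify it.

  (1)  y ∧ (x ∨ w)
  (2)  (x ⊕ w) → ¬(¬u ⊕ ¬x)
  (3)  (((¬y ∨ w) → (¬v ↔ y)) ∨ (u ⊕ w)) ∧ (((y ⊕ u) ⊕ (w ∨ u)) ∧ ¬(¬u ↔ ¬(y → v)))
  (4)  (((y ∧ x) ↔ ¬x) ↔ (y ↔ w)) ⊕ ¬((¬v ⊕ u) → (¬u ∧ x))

(1) fails at (0,0,0,1,1): the formula yields 1, F is 0.
(2) fails at (0,0,0,0,0): the formula yields 1, F is 0.
(4) fails at (0,0,0,0,0): the formula yields 1, F is 0.
Only (3) survives; checking it on all 32 rows confirms it matches F.

3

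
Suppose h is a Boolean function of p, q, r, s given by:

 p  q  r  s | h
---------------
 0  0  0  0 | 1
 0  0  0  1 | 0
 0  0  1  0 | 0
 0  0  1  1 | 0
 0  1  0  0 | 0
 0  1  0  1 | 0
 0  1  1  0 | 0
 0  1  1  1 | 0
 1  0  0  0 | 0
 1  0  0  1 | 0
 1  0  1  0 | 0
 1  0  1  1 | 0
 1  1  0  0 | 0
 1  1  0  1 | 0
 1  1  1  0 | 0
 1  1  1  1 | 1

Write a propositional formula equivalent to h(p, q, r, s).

h(p, q, r, s) = (((p' · q') · r') · s') + (((p · q) · r) · s)

Collect the rows where h=1 — (0,0,0,0), (1,1,1,1) — and write one minterm per row: ¬p·¬q·¬r·¬s, p·q·r·s. Their union (logical OR) reproduces the table exactly.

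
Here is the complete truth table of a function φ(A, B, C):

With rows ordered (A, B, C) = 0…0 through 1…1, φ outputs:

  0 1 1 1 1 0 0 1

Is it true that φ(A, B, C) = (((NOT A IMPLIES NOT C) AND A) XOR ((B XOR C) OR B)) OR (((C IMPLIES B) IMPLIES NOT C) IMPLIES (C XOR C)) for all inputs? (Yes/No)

Yes

Check the formula against φ row by row:
  A=0, B=0, C=0: formula gives 0, φ = 0 ✓
  A=0, B=0, C=1: formula gives 1, φ = 1 ✓
  A=0, B=1, C=0: formula gives 1, φ = 1 ✓
  A=0, B=1, C=1: formula gives 1, φ = 1 ✓
  A=1, B=0, C=0: formula gives 1, φ = 1 ✓
  … (the remaining 3 rows also agree.)
All 8 rows match — the expression computes φ exactly.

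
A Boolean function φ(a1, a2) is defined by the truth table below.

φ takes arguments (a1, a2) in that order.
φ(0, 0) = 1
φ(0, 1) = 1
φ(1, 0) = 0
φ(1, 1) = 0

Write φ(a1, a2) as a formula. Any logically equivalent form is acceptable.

The output is the negation of a1.

φ(a1, a2) = NOT a1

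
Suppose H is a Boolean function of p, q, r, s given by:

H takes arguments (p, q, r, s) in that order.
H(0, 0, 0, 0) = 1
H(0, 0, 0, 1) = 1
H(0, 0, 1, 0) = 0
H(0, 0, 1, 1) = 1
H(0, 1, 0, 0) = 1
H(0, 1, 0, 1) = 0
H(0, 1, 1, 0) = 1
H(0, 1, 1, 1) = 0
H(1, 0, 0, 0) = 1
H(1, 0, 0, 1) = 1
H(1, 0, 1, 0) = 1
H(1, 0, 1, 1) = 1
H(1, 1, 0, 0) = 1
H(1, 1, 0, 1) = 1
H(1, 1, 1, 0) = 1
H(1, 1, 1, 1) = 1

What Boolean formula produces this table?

The 0-rows are (0,0,1,0), (0,1,0,1), (0,1,1,1). Take each as a conjunction (¬p·¬q·r·¬s, ¬p·q·¬r·s, ¬p·q·r·s), form their disjunction, and complement — that gives a formula that is 1 everywhere H is.

H(p, q, r, s) = not (((((not p and not q) and r) and not s) or (((not p and q) and not r) and s)) or (((not p and q) and r) and s))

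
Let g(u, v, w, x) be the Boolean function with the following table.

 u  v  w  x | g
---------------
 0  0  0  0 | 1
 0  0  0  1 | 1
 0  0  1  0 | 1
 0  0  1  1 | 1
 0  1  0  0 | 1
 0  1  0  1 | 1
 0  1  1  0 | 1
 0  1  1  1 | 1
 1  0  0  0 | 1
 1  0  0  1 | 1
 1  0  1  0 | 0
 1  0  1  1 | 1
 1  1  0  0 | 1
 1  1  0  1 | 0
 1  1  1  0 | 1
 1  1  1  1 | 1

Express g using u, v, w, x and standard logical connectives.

g(u, v, w, x) = ~((((u & ~v) & w) & ~x) | (((u & v) & ~w) & x))

There are just 2 zero rows: (1,0,1,0), (1,1,0,1). Their minterms are u·¬v·w·¬x, u·v·¬w·x; the OR of those covers precisely the 0-outputs, and negating it yields g.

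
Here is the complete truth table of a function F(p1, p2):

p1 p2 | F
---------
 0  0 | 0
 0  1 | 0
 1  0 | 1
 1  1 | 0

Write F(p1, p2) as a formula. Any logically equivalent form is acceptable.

F(p1, p2) = p1 and not p2

1 only at (1,0): p1 AND NOT p2.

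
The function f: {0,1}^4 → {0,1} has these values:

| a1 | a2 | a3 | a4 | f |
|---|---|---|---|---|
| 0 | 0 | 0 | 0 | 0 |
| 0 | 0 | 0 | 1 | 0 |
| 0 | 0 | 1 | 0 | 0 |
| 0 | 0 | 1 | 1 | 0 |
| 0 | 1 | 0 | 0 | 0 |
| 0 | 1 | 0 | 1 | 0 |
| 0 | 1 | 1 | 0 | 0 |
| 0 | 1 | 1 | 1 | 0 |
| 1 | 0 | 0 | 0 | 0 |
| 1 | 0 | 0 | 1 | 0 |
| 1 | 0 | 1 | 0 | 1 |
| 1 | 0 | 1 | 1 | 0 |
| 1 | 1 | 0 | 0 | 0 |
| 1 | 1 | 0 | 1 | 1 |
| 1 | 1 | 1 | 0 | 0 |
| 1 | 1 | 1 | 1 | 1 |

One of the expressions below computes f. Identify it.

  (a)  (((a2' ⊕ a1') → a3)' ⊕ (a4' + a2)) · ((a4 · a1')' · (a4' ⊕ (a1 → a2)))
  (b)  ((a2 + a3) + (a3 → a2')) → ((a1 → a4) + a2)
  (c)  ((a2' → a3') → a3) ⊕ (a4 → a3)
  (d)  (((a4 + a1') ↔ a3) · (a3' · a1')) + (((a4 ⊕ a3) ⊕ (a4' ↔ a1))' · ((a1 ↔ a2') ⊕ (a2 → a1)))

(b) fails at (0,0,0,0): the formula yields 1, f is 0.
(c) fails at (0,0,0,0): the formula yields 1, f is 0.
(d) fails at (0,0,0,0): the formula yields 1, f is 0.
Only (a) survives; checking it on all 16 rows confirms it matches f.

a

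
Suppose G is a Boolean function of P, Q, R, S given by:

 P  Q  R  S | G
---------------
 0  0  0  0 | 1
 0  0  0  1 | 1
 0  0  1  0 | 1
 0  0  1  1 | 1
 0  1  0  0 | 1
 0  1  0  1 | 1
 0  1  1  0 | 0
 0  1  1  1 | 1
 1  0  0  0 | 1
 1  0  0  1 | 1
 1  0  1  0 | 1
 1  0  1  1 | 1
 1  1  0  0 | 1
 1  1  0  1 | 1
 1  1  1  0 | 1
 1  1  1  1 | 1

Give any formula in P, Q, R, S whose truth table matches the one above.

G(P, Q, R, S) = (((P' · Q) · R) · S')'

Only row (0,1,1,0) gives 0. So G is 1 everywhere except there — the complement of the minterm ¬P·Q·R·¬S.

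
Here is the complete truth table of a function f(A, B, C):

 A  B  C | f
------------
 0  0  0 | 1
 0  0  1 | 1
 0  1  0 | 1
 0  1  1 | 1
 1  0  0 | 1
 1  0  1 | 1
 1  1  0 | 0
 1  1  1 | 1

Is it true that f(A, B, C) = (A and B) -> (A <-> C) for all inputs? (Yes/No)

Yes

Test each input against both f and the formula:
  A=0, B=0, C=0: formula gives 1, f = 1 ✓
  A=0, B=0, C=1: formula gives 1, f = 1 ✓
  A=0, B=1, C=0: formula gives 1, f = 1 ✓
  A=0, B=1, C=1: formula gives 1, f = 1 ✓
  A=1, B=0, C=0: formula gives 1, f = 1 ✓
  … (the remaining 3 rows also agree.)
All 8 rows match — the expression computes f exactly.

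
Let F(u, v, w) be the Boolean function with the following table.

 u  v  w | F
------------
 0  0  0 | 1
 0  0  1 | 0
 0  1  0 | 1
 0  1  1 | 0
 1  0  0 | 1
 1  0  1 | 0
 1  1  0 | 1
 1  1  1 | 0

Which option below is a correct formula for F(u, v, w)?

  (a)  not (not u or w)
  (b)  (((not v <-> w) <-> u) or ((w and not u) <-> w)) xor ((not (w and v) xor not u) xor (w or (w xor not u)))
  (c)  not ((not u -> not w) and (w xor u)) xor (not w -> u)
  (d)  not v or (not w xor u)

(a): at (0,0,0) it gives 0, but F = 1 — eliminated.
(b): at (0,0,0) it gives 0, but F = 1 — eliminated.
(d): at (0,0,1) it gives 1, but F = 0 — eliminated.
(c) is the remaining candidate, and it agrees with F on all 8 inputs.

c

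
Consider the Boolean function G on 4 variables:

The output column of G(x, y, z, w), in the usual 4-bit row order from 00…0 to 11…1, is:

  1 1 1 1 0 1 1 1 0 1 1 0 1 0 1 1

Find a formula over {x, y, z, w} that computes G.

G(x, y, z, w) = ~((((((~x & y) & ~z) & ~w) | (((x & ~y) & ~z) & ~w)) | (((x & ~y) & z) & w)) | (((x & y) & ~z) & w))

G is 0 on only 4 rows — (0,1,0,0), (1,0,0,0), (1,0,1,1), (1,1,0,1). Writing each as a minterm (¬x·y·¬z·¬w, x·¬y·¬z·¬w, x·¬y·z·w, x·y·¬z·w) and OR-ing them characterizes exactly where G=0, so G is the negation of that disjunction.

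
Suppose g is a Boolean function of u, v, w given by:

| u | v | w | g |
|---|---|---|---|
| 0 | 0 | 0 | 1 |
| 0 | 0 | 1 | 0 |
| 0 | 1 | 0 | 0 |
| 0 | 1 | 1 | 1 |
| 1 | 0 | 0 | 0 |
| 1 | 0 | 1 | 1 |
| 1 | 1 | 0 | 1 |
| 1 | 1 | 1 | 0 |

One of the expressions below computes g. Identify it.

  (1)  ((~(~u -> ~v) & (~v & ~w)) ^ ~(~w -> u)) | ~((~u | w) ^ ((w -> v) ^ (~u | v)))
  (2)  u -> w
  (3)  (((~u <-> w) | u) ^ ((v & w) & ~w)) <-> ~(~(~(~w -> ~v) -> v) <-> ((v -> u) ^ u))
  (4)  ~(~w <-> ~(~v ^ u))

(1): at (0,0,1) it gives 1, but g = 0 — eliminated.
(2): at (0,0,1) it gives 1, but g = 0 — eliminated.
(3): at (0,0,0) it gives 0, but g = 1 — eliminated.
Only (4) survives; checking it on all 8 rows confirms it matches g.

4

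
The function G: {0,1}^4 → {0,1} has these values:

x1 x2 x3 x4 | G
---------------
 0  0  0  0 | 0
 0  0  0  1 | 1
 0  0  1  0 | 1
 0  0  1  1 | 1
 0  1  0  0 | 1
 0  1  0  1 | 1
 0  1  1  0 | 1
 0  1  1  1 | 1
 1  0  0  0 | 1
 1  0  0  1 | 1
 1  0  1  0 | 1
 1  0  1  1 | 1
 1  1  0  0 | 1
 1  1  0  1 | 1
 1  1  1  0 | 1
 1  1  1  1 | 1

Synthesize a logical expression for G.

G(x1, x2, x3, x4) = ¬(((¬x1 ∧ ¬x2) ∧ ¬x3) ∧ ¬x4)

Only row (0,0,0,0) gives 0. So G is 1 everywhere except there — the complement of the minterm ¬x1·¬x2·¬x3·¬x4.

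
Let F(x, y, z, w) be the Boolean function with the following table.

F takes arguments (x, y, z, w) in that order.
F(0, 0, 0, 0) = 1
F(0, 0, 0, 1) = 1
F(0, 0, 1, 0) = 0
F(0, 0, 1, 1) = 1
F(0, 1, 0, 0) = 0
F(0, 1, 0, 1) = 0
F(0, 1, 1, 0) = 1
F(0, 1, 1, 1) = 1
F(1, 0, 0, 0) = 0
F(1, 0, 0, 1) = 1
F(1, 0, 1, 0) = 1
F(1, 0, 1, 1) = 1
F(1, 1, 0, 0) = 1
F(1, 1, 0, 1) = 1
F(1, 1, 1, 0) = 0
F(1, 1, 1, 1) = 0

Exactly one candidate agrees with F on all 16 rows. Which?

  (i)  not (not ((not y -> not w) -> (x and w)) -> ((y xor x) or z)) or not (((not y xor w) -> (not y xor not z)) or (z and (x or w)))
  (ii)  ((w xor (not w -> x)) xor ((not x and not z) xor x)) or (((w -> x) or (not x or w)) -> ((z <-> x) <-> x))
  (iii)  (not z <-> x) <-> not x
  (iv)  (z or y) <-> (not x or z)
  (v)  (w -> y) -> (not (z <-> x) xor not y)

v

(i): at (0,0,0,1) it gives 0, but F = 1 — eliminated.
(ii): at (0,0,1,0) it gives 1, but F = 0 — eliminated.
(iii): at (0,0,0,0) it gives 0, but F = 1 — eliminated.
(iv): at (0,0,0,0) it gives 0, but F = 1 — eliminated.
(v) is the remaining candidate, and it agrees with F on all 16 inputs.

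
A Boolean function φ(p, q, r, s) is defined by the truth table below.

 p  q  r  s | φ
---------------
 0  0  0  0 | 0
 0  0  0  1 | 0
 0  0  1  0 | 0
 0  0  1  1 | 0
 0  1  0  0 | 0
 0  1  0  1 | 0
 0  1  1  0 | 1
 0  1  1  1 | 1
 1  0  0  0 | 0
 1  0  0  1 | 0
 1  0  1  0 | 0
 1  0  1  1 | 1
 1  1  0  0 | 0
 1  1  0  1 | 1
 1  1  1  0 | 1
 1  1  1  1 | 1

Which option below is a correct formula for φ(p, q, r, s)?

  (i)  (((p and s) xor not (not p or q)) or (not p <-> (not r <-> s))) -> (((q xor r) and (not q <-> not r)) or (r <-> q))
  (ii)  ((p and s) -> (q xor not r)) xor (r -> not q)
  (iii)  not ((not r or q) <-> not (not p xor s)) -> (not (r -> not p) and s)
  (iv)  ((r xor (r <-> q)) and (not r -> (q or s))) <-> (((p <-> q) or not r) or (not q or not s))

ii

(i) fails at (0,0,0,0): the formula yields 1, φ is 0.
(iii) fails at (0,0,0,1): the formula yields 1, φ is 0.
(iv) fails at (0,0,0,1): the formula yields 1, φ is 0.
(ii) is the remaining candidate, and it agrees with φ on all 16 inputs.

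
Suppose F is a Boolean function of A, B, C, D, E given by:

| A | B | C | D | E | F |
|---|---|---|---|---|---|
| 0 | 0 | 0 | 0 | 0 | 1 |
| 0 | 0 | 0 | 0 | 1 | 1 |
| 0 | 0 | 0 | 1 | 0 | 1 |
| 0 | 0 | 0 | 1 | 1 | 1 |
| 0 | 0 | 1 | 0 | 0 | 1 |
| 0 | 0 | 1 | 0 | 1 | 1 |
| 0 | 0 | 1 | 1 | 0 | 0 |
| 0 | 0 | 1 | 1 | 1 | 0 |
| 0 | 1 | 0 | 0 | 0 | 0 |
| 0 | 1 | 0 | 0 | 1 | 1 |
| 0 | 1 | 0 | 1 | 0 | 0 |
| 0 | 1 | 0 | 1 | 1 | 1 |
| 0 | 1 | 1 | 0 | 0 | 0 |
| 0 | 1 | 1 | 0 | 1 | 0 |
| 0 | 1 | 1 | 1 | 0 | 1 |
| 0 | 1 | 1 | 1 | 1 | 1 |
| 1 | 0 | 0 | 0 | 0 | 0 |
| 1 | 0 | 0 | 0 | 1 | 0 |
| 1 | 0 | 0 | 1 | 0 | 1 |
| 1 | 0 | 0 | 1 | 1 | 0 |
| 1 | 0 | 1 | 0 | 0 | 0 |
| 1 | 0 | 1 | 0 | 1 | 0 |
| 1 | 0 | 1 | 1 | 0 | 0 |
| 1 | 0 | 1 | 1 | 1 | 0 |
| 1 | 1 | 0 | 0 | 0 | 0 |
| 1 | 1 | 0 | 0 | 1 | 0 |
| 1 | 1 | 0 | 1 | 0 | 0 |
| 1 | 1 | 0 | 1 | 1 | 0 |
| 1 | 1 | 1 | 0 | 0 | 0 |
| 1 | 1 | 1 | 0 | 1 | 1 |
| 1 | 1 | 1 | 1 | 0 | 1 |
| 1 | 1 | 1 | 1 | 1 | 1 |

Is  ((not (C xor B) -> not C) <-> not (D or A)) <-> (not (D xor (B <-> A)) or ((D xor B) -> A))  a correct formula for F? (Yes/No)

Check the formula against F row by row:
  A=0, B=0, C=0, D=0, E=0: formula gives 1, F = 1 ✓
  A=0, B=0, C=0, D=0, E=1: formula gives 1, F = 1 ✓
  A=0, B=0, C=0, D=1, E=0: formula gives 0, but F = 1 ✗
Since they disagree at (0,0,0,1,0), the expression is not a correct formula for F.

No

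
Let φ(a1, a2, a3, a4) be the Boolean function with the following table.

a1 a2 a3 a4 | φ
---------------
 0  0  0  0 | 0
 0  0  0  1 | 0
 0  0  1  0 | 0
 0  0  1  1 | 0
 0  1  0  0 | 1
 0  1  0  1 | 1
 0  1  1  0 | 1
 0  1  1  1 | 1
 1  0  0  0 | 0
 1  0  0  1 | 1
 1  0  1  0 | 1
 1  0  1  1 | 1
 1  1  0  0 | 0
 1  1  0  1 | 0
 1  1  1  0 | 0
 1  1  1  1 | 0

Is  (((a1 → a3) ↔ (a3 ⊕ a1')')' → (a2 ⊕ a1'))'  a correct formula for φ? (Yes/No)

Evaluate (((a1 → a3) ↔ (a3 ⊕ a1')')' → (a2 ⊕ a1'))' on each row and compare to φ:
  a1=0, a2=0, a3=0, a4=0: formula gives 0, φ = 0 ✓
  a1=0, a2=0, a3=0, a4=1: formula gives 0, φ = 0 ✓
  a1=0, a2=0, a3=1, a4=0: formula gives 0, φ = 0 ✓
  a1=0, a2=0, a3=1, a4=1: formula gives 0, φ = 0 ✓
  …
  a1=0, a2=1, a3=1, a4=0: formula gives 0, but φ = 1 ✗
A single disagreement suffices: at (0,1,1,0) they differ, so the formula does not compute φ.

No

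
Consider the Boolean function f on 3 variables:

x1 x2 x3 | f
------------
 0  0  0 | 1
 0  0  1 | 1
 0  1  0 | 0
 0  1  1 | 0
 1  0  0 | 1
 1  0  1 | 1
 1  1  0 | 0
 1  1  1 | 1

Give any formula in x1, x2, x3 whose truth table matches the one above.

f(x1, x2, x3) = ¬((((¬x1 ∧ x2) ∧ ¬x3) ∨ ((¬x1 ∧ x2) ∧ x3)) ∨ ((x1 ∧ x2) ∧ ¬x3))

f is 0 on only 3 rows — (0,1,0), (0,1,1), (1,1,0). Writing each as a minterm (¬x1·x2·¬x3, ¬x1·x2·x3, x1·x2·¬x3) and OR-ing them characterizes exactly where f=0, so f is the negation of that disjunction.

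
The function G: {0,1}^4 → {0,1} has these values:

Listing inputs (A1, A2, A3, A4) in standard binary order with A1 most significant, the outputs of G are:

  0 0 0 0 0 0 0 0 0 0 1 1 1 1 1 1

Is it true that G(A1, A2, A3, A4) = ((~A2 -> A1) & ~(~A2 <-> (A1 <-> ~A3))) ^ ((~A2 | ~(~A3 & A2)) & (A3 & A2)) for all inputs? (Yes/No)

Test each input against both G and the formula:
  A1=0, A2=0, A3=0, A4=0: formula gives 0, G = 0 ✓
  A1=0, A2=0, A3=0, A4=1: formula gives 0, G = 0 ✓
  A1=0, A2=0, A3=1, A4=0: formula gives 0, G = 0 ✓
  A1=0, A2=0, A3=1, A4=1: formula gives 0, G = 0 ✓
  … (the remaining 12 rows also agree.)
No disagreement on any input; they are logically equivalent.

Yes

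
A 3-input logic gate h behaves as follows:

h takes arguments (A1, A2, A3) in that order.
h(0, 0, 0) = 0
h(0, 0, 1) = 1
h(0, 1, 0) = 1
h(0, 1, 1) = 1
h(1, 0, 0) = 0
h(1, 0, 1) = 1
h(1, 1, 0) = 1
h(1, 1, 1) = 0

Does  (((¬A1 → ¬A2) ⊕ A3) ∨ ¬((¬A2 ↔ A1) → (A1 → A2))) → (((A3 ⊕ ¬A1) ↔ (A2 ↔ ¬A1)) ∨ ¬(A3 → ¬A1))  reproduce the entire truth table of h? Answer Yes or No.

Evaluate (((¬A1 → ¬A2) ⊕ A3) ∨ ¬((¬A2 ↔ A1) → (A1 → A2))) → (((A3 ⊕ ¬A1) ↔ (A2 ↔ ¬A1)) ∨ ¬(A3 → ¬A1)) on each row and compare to h:
  A1=0, A2=0, A3=0: formula gives 0, h = 0 ✓
  A1=0, A2=0, A3=1: formula gives 1, h = 1 ✓
  A1=0, A2=1, A3=0: formula gives 1, h = 1 ✓
  A1=0, A2=1, A3=1: formula gives 0, but h = 1 ✗
Since they disagree at (0,1,1), the expression is not a correct formula for h.

No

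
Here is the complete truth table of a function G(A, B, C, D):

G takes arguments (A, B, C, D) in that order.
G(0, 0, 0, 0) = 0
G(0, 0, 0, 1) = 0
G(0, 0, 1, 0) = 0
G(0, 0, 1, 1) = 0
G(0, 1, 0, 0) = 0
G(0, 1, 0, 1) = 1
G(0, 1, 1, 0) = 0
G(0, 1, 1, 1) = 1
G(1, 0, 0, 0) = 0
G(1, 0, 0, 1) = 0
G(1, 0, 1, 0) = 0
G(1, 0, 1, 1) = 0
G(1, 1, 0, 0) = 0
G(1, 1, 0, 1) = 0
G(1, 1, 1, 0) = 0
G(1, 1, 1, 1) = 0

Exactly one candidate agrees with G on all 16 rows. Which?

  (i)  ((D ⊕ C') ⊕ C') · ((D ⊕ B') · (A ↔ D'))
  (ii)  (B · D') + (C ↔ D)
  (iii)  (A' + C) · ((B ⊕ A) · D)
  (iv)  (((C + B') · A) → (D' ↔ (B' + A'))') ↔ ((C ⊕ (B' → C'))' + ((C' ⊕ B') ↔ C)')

(ii) disagrees with G on (0,0,0,0) (formula → 1, table → 0); rule it out.
(iii) disagrees with G on (1,0,1,1) (formula → 1, table → 0); rule it out.
(iv) disagrees with G on (0,1,0,0) (formula → 1, table → 0); rule it out.
Only (i) survives; checking it on all 16 rows confirms it matches G.

i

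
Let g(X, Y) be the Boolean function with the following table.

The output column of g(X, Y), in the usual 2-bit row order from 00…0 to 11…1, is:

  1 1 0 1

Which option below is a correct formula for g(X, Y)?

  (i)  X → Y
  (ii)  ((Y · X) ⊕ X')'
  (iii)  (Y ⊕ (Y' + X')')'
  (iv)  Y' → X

(ii): at (0,0) it gives 0, but g = 1 — eliminated.
(iii): at (0,1) it gives 0, but g = 1 — eliminated.
(iv): at (0,0) it gives 0, but g = 1 — eliminated.
(i) is the remaining candidate, and it agrees with g on all 4 inputs.

i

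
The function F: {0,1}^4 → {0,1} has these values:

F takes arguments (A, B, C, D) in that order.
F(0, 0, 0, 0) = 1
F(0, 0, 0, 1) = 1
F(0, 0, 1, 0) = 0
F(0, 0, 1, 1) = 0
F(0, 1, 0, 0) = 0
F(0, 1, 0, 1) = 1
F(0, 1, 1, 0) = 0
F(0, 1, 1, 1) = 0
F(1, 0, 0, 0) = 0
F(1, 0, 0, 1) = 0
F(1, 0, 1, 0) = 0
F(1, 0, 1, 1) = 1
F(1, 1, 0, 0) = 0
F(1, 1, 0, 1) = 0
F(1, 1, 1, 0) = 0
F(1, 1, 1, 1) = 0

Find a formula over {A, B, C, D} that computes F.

F(A, B, C, D) = (((((NOT A AND NOT B) AND NOT C) AND NOT D) OR (((NOT A AND NOT B) AND NOT C) AND D)) OR (((NOT A AND B) AND NOT C) AND D)) OR (((A AND NOT B) AND C) AND D)

The 1-rows are (0,0,0,0), (0,0,0,1), (0,1,0,1), (1,0,1,1). Each contributes one minterm — ¬A·¬B·¬C·¬D; ¬A·¬B·¬C·D; ¬A·B·¬C·D; A·¬B·C·D — and their disjunction is a sum-of-products form of F.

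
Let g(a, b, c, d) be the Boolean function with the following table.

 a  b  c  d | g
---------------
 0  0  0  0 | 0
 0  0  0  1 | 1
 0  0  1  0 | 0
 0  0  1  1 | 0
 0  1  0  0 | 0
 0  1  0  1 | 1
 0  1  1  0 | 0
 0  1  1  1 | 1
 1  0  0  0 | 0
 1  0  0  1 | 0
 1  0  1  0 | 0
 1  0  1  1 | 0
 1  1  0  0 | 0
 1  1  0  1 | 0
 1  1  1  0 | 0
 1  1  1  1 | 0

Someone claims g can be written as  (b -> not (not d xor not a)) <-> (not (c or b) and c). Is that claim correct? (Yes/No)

No

Evaluate (b -> not (not d xor not a)) <-> (not (c or b) and c) on each row and compare to g:
  a=0, b=0, c=0, d=0: formula gives 0, g = 0 ✓
  a=0, b=0, c=0, d=1: formula gives 0, but g = 1 ✗
Row (0,0,0,1) is a counterexample, so the formula is not equivalent to g.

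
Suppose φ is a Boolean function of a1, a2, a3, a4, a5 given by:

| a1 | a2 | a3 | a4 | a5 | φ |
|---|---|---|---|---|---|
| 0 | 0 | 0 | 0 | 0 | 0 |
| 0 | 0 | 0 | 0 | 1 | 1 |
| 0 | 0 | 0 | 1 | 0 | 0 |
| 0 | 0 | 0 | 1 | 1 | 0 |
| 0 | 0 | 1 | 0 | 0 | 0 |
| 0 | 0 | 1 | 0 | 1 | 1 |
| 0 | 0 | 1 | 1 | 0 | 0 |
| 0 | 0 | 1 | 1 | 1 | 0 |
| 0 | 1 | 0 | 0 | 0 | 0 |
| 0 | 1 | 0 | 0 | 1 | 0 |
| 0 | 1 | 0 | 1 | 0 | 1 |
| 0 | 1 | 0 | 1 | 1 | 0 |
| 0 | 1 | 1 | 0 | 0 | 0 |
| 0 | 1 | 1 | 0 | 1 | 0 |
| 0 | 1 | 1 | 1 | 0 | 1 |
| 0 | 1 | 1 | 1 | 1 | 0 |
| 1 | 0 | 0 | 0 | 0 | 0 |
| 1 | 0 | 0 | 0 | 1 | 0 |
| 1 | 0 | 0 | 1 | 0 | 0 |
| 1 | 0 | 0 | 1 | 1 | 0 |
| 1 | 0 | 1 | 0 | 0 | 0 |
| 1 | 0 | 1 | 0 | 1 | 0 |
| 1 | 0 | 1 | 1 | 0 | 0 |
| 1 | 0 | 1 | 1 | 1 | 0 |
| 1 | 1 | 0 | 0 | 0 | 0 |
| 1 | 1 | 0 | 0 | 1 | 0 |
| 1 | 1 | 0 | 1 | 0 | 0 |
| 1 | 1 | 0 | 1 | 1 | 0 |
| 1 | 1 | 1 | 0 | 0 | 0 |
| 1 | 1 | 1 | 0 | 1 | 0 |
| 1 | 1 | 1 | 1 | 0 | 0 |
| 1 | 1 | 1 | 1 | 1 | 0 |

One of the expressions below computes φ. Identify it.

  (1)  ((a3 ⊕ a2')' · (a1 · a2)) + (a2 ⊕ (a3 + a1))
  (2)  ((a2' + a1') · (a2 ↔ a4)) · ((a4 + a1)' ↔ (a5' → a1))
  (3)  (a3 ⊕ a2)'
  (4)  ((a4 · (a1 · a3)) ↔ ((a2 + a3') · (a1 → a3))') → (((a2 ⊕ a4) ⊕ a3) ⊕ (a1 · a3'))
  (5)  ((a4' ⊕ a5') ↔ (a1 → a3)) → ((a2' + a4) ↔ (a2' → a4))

2

(1): at (0,0,0,0,1) it gives 0, but φ = 1 — eliminated.
(3): at (0,0,0,0,0) it gives 1, but φ = 0 — eliminated.
(4): at (0,0,0,0,1) it gives 0, but φ = 1 — eliminated.
(5): at (0,0,0,0,0) it gives 1, but φ = 0 — eliminated.
(2) is the remaining candidate, and it agrees with φ on all 32 inputs.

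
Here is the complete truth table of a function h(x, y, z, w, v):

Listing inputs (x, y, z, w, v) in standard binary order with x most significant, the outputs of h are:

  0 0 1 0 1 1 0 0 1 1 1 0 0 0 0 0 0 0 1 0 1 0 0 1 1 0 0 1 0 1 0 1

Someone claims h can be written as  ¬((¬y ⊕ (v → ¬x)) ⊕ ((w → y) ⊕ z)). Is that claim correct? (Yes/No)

No

Check the formula against h row by row:
  x=0, y=0, z=0, w=0, v=0: formula gives 0, h = 0 ✓
  x=0, y=0, z=0, w=0, v=1: formula gives 0, h = 0 ✓
  x=0, y=0, z=0, w=1, v=0: formula gives 1, h = 1 ✓
  x=0, y=0, z=0, w=1, v=1: formula gives 1, but h = 0 ✗
A single disagreement suffices: at (0,0,0,1,1) they differ, so the formula does not compute h.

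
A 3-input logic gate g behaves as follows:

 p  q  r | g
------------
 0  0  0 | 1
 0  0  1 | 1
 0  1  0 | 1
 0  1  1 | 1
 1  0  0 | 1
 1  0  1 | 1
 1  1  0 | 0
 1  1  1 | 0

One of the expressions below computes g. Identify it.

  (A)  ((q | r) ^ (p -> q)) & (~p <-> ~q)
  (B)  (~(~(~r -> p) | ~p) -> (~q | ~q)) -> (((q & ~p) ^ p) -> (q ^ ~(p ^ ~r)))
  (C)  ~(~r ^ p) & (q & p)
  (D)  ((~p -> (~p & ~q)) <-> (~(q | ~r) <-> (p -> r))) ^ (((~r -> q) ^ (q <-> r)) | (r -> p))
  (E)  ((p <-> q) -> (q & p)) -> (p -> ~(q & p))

(A) fails at (0,0,1): the formula yields 0, g is 1.
(B) fails at (0,1,1): the formula yields 0, g is 1.
(C) fails at (0,0,0): the formula yields 0, g is 1.
(D) fails at (0,0,1): the formula yields 0, g is 1.
That leaves (E). Evaluating it on every row reproduces the table of g exactly.

E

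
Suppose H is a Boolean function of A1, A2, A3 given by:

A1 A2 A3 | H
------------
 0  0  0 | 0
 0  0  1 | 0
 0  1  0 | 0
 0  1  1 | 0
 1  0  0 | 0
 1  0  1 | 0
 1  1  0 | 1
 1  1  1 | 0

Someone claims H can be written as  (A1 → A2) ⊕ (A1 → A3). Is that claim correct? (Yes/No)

No

Test each input against both H and the formula:
  A1=0, A2=0, A3=0: formula gives 0, H = 0 ✓
  A1=0, A2=0, A3=1: formula gives 0, H = 0 ✓
  A1=0, A2=1, A3=0: formula gives 0, H = 0 ✓
  A1=0, A2=1, A3=1: formula gives 0, H = 0 ✓
  A1=1, A2=0, A3=0: formula gives 0, H = 0 ✓
  A1=1, A2=0, A3=1: formula gives 1, but H = 0 ✗
Row (1,0,1) is a counterexample, so the formula is not equivalent to H.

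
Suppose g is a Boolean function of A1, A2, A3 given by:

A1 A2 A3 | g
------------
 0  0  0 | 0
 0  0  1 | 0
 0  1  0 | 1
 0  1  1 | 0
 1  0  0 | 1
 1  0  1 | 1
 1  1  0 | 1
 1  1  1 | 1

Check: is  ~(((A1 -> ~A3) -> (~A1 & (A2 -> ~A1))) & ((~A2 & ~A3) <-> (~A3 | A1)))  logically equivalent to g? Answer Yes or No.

Check the formula against g row by row:
  A1=0, A2=0, A3=0: formula gives 0, g = 0 ✓
  A1=0, A2=0, A3=1: formula gives 0, g = 0 ✓
  A1=0, A2=1, A3=0: formula gives 1, g = 1 ✓
  A1=0, A2=1, A3=1: formula gives 0, g = 0 ✓
  A1=1, A2=0, A3=0: formula gives 1, g = 1 ✓
  … (the remaining 3 rows also agree.)
Every row agrees, so the formula is equivalent.

Yes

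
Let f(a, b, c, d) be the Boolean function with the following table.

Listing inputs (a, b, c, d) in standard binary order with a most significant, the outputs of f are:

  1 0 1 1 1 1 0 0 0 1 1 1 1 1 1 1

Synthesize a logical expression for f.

f is 0 on only 4 rows — (0,0,0,1), (0,1,1,0), (0,1,1,1), (1,0,0,0). Writing each as a minterm (¬a·¬b·¬c·d, ¬a·b·c·¬d, ¬a·b·c·d, a·¬b·¬c·¬d) and OR-ing them characterizes exactly where f=0, so f is the negation of that disjunction.

f(a, b, c, d) = ~((((((~a & ~b) & ~c) & d) | (((~a & b) & c) & ~d)) | (((~a & b) & c) & d)) | (((a & ~b) & ~c) & ~d))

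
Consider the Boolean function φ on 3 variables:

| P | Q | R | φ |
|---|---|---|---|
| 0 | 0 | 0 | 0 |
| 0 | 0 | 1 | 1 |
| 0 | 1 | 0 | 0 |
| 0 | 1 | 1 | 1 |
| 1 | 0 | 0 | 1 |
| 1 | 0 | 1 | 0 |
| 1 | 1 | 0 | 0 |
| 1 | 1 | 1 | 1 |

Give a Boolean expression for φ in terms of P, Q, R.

φ(P, Q, R) = ((((¬P ∧ ¬Q) ∧ R) ∨ ((¬P ∧ Q) ∧ R)) ∨ ((P ∧ ¬Q) ∧ ¬R)) ∨ ((P ∧ Q) ∧ R)

Collect the rows where φ=1 — (0,0,1), (0,1,1), (1,0,0), (1,1,1) — and write one minterm per row: ¬P·¬Q·R, ¬P·Q·R, P·¬Q·¬R, P·Q·R. Their union (logical OR) reproduces the table exactly.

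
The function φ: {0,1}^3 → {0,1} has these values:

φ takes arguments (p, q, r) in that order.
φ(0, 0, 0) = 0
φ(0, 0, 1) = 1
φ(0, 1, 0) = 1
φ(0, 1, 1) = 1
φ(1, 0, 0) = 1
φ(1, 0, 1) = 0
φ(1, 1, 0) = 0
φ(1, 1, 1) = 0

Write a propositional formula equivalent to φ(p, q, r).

φ(p, q, r) = ((((p' · q') · r) + ((p' · q) · r')) + ((p' · q) · r)) + ((p · q') · r')

Collect the rows where φ=1 — (0,0,1), (0,1,0), (0,1,1), (1,0,0) — and write one minterm per row: ¬p·¬q·r, ¬p·q·¬r, ¬p·q·r, p·¬q·¬r. Their union (logical OR) reproduces the table exactly.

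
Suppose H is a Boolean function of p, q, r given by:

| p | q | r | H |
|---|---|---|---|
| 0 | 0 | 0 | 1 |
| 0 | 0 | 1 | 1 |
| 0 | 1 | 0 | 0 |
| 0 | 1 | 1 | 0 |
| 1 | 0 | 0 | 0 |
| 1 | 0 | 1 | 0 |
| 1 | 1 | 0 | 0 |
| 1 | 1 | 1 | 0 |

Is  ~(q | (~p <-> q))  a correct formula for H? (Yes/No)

Yes

Check the formula against H row by row:
  p=0, q=0, r=0: formula gives 1, H = 1 ✓
  p=0, q=0, r=1: formula gives 1, H = 1 ✓
  p=0, q=1, r=0: formula gives 0, H = 0 ✓
  p=0, q=1, r=1: formula gives 0, H = 0 ✓
  p=1, q=0, r=0: formula gives 0, H = 0 ✓
  …and likewise for the remaining 3 rows.
Every row agrees, so the formula is equivalent.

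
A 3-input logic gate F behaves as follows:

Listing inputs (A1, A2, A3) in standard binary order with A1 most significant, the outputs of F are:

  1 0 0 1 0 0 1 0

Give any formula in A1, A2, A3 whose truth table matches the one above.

F(A1, A2, A3) = (((¬A1 ∧ ¬A2) ∧ ¬A3) ∨ ((¬A1 ∧ A2) ∧ A3)) ∨ ((A1 ∧ A2) ∧ ¬A3)

Collect the rows where F=1 — (0,0,0), (0,1,1), (1,1,0) — and write one minterm per row: ¬A1·¬A2·¬A3, ¬A1·A2·A3, A1·A2·¬A3. Their union (logical OR) reproduces the table exactly.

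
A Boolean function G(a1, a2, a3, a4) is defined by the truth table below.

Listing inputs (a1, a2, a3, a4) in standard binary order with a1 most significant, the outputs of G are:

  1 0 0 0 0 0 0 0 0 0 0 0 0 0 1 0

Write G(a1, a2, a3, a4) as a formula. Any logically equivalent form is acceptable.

G=1 on 2 inputs: (0,0,0,0), (1,1,1,0). Reading each as a conjunction of literals (¬a1·¬a2·¬a3·¬a4, a1·a2·a3·¬a4) and taking the OR gives the canonical DNF.

G(a1, a2, a3, a4) = (((~a1 & ~a2) & ~a3) & ~a4) | (((a1 & a2) & a3) & ~a4)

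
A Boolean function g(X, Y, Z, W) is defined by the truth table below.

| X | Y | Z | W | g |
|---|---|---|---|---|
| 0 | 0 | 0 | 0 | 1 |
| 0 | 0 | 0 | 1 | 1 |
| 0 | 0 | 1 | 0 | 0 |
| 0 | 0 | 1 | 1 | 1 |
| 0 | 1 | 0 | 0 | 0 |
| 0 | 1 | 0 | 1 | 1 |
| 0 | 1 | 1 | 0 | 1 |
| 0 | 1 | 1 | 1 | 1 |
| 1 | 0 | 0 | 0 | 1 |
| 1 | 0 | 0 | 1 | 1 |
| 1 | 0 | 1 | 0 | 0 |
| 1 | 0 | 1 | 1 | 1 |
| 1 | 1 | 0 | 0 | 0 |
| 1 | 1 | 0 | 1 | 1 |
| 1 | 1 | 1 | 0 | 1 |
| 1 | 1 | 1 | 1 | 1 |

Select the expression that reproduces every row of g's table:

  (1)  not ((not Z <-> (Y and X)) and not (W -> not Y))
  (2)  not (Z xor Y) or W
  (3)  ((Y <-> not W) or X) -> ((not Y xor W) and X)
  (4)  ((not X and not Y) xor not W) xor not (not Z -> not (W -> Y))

2

(1) disagrees with g on (0,0,1,0) (formula → 1, table → 0); rule it out.
(3) disagrees with g on (0,0,0,1) (formula → 0, table → 1); rule it out.
(4) disagrees with g on (0,1,1,1) (formula → 0, table → 1); rule it out.
That leaves (2). Evaluating it on every row reproduces the table of g exactly.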